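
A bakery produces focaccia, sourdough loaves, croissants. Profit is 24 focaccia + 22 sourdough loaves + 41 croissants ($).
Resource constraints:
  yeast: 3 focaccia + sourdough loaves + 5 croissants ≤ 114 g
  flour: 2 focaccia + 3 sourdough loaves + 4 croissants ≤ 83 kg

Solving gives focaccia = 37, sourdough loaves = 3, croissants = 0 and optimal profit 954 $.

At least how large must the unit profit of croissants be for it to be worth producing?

Check each constraint at x*: yeast 114/114 (tight); flour 83/83 (tight).
From A_Bᵀ y = c: 3·y_yeast + 2·y_flour = 24; 1·y_yeast + 3·y_flour = 22.
→ y_yeast = 4 and y_flour = 6.
croissants enters the basis when its profit ≥ yᵀa₃ = 4·5 + 6·4 = 44.

44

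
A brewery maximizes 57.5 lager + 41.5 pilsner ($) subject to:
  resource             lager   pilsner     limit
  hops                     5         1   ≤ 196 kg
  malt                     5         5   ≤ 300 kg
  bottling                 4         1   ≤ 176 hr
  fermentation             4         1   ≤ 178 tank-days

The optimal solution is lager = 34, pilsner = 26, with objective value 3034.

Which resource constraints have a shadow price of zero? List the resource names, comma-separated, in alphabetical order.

hops: 196/196 (binding)
malt: 300/300 (binding)
bottling: 162/176 (slack 14)
fermentation: 162/178 (slack 16)
By complementary slackness, a constraint with positive slack has shadow price 0 → bottling, fermentation.

bottling, fermentation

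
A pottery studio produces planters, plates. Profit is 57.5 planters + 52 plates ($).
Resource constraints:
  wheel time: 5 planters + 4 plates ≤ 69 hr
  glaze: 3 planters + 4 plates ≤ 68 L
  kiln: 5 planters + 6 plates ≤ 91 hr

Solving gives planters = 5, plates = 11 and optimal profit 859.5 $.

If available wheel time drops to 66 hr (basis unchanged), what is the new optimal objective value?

At the optimum: wheel time uses 69 of 69 (binding); glaze uses 59 of 68 (slack = 9); kiln uses 91 of 91 (binding).
Since glaze is not tight, its dual is 0.
The binding rows give the dual system: 5·y_wheel time + 5·y_kiln = 57.5 and 4·y_wheel time + 6·y_kiln = 52.
→ y_wheel time = 8.5 and y_kiln = 3.
Δz = y_wheel time·Δb = 8.5 × (-3) = -25.5, so new z* = 859.5 − 25.5 = 834.

834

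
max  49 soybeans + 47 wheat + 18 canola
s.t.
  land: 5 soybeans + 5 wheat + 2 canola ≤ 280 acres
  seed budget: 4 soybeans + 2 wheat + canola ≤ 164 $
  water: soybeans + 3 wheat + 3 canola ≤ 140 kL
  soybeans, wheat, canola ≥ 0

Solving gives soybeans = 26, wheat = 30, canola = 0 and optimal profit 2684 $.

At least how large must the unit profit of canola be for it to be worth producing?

19

At the optimum: land uses 280 of 280 (binding); seed budget uses 164 of 164 (binding); water uses 116 of 140 (slack = 24).
Since water is not tight, its dual is 0.
From A_Bᵀ y = c: 5·y_land + 4·y_seed budget = 49; 5·y_land + 2·y_seed budget = 47.
→ y_land = 9 and y_seed budget = 1.
canola enters the basis when its profit ≥ yᵀa₃ = 9·2 + 1·1 = 19.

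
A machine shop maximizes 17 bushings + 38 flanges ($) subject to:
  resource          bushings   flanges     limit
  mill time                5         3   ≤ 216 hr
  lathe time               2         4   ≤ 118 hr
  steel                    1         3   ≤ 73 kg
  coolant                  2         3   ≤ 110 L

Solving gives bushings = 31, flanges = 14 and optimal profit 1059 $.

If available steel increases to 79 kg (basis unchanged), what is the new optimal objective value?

Binding: lathe time and steel. Non-binding: mill time (19 unused), coolant (6 unused).
Slack constraints have shadow price 0 (complementary slackness).
From A_Bᵀ y = c: 2·y_lathe time + 1·y_steel = 17; 4·y_lathe time + 3·y_steel = 38.
→ y_lathe time = 6.5 and y_steel = 4.
Δz = y_steel·Δb = 4 × (6) = 24, so new z* = 1059 + 24 = 1083.

1083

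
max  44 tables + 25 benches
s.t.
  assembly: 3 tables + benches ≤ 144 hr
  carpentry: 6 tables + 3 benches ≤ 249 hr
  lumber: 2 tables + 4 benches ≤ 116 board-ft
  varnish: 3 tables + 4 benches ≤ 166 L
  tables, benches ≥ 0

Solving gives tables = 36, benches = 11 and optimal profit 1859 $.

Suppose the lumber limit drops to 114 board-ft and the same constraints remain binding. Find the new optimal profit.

1857

Check each constraint at x*: assembly 119/144 (slack 25); carpentry 249/249 (tight); lumber 116/116 (tight); varnish 152/166 (slack 14).
Since assembly, varnish are not tight, their duals are 0.
The binding rows give the dual system: 6·y_carpentry + 2·y_lumber = 44 and 3·y_carpentry + 4·y_lumber = 25.
→ y_carpentry = 7 and y_lumber = 1.
Δz = y_lumber·Δb = 1 × (-2) = -2, so new z* = 1859 − 2 = 1857.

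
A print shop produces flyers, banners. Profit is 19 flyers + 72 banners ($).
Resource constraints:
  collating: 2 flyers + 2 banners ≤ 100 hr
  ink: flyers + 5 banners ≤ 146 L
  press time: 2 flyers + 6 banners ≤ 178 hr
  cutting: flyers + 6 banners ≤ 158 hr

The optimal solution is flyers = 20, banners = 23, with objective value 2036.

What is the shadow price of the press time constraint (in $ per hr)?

Check each constraint at x*: collating 86/100 (slack 14); ink 135/146 (slack 11); press time 178/178 (tight); cutting 158/158 (tight).
Since collating, ink are not tight, their duals are 0.
From A_Bᵀ y = c: 2·y_press time + 1·y_cutting = 19; 6·y_press time + 6·y_cutting = 72.
Solving: y_press time = 7, y_cutting = 5.
Shadow price of press time = 7.

7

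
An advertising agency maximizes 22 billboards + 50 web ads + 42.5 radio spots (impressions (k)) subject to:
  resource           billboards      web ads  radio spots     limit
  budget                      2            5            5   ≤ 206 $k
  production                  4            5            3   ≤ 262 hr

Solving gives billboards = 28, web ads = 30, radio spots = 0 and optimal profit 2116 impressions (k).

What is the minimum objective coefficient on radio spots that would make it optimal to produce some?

48

Check each constraint at x*: budget 206/206 (tight); production 262/262 (tight).
Dual feasibility on the basic columns requires 2·y_budget + 4·y_production = 22, 5·y_budget + 5·y_production = 50.
This yields shadow prices y_budget = 9, y_production = 1.
radio spots enters the basis when its profit ≥ yᵀa₃ = 9·5 + 1·3 = 48.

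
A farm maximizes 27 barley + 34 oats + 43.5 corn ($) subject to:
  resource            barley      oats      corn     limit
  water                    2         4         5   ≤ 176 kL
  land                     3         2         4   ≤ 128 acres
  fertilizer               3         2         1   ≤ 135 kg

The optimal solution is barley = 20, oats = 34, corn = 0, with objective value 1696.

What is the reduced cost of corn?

Check each constraint at x*: water 176/176 (tight); land 128/128 (tight); fertilizer 128/135 (slack 7).
Slack constraints have shadow price 0 (complementary slackness).
Dual feasibility on the basic columns requires 2·y_water + 3·y_land = 27, 4·y_water + 2·y_land = 34.
Solving: y_water = 6, y_land = 5.
Reduced cost of corn: c₃ − yᵀa₃ = 43.5 − (6·5 + 5·4) = 43.5 − 50 = -6.5.

-6.5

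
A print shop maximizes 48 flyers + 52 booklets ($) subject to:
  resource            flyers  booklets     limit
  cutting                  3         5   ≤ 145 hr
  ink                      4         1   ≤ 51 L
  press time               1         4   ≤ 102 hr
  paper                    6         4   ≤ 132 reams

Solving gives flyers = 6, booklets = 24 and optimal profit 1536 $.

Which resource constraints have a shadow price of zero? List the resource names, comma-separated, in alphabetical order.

cutting, ink

cutting: 138/145 (slack 7)
ink: 48/51 (slack 3)
press time: 102/102 (binding)
paper: 132/132 (binding)
By complementary slackness, a constraint with positive slack has shadow price 0 → cutting, ink.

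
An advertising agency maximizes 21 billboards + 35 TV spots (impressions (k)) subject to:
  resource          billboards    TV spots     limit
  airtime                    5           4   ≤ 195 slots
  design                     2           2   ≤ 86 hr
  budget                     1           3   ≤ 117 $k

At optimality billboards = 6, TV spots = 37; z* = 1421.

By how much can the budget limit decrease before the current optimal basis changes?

Binding constraints: design, budget. The basis is B = [[2,2],[1,3]] with det 4.
Per unit decrease in budget, x* moves by d = (0.5, -0.5).
The basis stays optimal until airtime becomes binding; allowable decrease = 34 $k.

34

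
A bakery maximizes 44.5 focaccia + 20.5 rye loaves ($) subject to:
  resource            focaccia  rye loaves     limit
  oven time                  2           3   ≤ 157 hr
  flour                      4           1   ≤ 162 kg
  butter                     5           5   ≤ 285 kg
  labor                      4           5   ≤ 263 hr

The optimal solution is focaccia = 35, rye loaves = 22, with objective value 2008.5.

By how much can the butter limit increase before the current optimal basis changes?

Binding constraints: flour, butter. The basis is B = [[4,1],[5,5]] with det 15.
Per unit increase in butter, x* moves by d = (-0.0667, 0.2667).
The basis stays optimal until labor becomes binding; allowable increase = 12.1875 kg.

12.1875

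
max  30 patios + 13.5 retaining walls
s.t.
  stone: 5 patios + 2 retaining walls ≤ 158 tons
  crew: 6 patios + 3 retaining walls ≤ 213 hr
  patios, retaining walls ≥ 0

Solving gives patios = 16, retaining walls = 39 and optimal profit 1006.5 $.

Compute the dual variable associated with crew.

At the optimum: stone uses 158 of 158 (binding); crew uses 213 of 213 (binding).
Dual feasibility on the basic columns requires 5·y_stone + 6·y_crew = 30, 2·y_stone + 3·y_crew = 13.5.
→ y_stone = 3 and y_crew = 2.5.
Shadow price of crew = 2.5.

2.5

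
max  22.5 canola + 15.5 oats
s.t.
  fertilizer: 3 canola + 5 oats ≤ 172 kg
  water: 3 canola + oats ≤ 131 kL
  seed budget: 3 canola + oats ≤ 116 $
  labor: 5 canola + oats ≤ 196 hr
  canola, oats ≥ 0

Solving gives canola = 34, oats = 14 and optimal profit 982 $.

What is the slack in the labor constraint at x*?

12

labor used = 5·34 + 1·14 = 184; slack = 196 − 184 = 12.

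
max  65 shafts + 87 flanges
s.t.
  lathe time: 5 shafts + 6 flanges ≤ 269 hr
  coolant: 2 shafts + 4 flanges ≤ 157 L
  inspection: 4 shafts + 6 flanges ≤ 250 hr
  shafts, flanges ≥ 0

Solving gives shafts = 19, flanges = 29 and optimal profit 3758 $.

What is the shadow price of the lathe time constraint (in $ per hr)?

7

At the optimum: lathe time uses 269 of 269 (binding); coolant uses 154 of 157 (slack = 3); inspection uses 250 of 250 (binding).
Slack constraints have shadow price 0 (complementary slackness).
Dual feasibility on the basic columns requires 5·y_lathe time + 4·y_inspection = 65, 6·y_lathe time + 6·y_inspection = 87.
→ y_lathe time = 7 and y_inspection = 7.5.
Shadow price of lathe time = 7.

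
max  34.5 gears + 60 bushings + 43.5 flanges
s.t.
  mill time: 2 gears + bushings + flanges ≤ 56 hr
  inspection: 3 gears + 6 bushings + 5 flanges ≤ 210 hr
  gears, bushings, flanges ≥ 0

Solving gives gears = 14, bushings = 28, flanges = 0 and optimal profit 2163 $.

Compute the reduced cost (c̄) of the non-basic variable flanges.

Check each constraint at x*: mill time 56/56 (tight); inspection 210/210 (tight).
From A_Bᵀ y = c: 2·y_mill time + 3·y_inspection = 34.5; 1·y_mill time + 6·y_inspection = 60.
Solving: y_mill time = 3, y_inspection = 9.5.
Reduced cost of flanges: c₃ − yᵀa₃ = 43.5 − (3·1 + 9.5·5) = 43.5 − 50.5 = -7.

-7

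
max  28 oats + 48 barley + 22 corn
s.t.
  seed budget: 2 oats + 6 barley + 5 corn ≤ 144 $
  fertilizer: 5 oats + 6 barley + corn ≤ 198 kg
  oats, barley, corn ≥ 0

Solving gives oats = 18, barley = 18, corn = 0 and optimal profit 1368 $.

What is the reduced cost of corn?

-2

Both seed budget and fertilizer are binding at x*.
From A_Bᵀ y = c: 2·y_seed budget + 5·y_fertilizer = 28; 6·y_seed budget + 6·y_fertilizer = 48.
Solving: y_seed budget = 4, y_fertilizer = 4.
Reduced cost of corn: c₃ − yᵀa₃ = 22 − (4·5 + 4·1) = 22 − 24 = -2.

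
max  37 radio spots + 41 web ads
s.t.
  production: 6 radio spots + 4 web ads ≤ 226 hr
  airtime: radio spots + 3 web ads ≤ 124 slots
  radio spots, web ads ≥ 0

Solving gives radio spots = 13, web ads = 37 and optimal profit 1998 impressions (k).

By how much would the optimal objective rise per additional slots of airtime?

Check each constraint at x*: production 226/226 (tight); airtime 124/124 (tight).
Dual feasibility on the basic columns requires 6·y_production + 1·y_airtime = 37, 4·y_production + 3·y_airtime = 41.
Solving: y_production = 5, y_airtime = 7.
Shadow price of airtime = 7.

7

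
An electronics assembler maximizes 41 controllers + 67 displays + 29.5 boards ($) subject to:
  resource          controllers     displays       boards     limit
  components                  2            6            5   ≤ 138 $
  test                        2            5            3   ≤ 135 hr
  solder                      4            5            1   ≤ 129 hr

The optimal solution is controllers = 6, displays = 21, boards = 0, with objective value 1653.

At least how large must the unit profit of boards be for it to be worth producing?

30.5

Check each constraint at x*: components 138/138 (tight); test 117/135 (slack 18); solder 129/129 (tight).
Since test is not tight, its dual is 0.
The binding rows give the dual system: 2·y_components + 4·y_solder = 41 and 6·y_components + 5·y_solder = 67.
This yields shadow prices y_components = 4.5, y_solder = 8.
boards enters the basis when its profit ≥ yᵀa₃ = 4.5·5 + 8·1 = 30.5.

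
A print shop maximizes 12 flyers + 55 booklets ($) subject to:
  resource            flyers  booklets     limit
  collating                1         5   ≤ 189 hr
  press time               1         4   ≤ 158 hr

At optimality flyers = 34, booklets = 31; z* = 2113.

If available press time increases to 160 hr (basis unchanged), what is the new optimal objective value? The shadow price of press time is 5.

2123

Δb = 2, so new z* = 2113 + (5)·(2) = 2113 + 10 = 2123.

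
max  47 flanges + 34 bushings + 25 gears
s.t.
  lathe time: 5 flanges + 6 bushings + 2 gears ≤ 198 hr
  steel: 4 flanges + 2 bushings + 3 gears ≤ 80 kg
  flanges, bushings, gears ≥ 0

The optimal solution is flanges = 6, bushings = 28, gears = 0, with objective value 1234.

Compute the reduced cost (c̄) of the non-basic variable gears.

Both lathe time and steel are binding at x*.
Dual feasibility on the basic columns requires 5·y_lathe time + 4·y_steel = 47, 6·y_lathe time + 2·y_steel = 34.
→ y_lathe time = 3 and y_steel = 8.
Reduced cost of gears: c₃ − yᵀa₃ = 25 − (3·2 + 8·3) = 25 − 30 = -5.

-5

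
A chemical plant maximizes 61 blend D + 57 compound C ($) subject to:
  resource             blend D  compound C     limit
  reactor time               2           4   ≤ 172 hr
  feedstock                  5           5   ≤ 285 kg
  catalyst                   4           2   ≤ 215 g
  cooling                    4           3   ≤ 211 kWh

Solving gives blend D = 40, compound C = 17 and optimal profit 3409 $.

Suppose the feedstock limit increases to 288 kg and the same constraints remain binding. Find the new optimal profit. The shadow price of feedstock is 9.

3436

Δb = 3, so new z* = 3409 + (9)·(3) = 3409 + 27 = 3436.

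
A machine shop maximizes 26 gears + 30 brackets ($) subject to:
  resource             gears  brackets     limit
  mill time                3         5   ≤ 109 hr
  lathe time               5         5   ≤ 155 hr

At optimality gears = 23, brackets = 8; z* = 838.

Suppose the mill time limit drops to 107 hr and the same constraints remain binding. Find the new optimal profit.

At the optimum: mill time uses 109 of 109 (binding); lathe time uses 155 of 155 (binding).
Dual feasibility on the basic columns requires 3·y_mill time + 5·y_lathe time = 26, 5·y_mill time + 5·y_lathe time = 30.
Solving: y_mill time = 2, y_lathe time = 4.
Δz = y_mill time·Δb = 2 × (-2) = -4, so new z* = 838 − 4 = 834.

834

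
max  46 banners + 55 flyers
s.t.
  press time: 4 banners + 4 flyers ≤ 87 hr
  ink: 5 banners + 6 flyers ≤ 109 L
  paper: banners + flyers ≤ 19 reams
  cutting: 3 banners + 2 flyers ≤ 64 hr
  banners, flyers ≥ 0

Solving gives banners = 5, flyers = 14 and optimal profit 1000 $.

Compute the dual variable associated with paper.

Check each constraint at x*: press time 76/87 (slack 11); ink 109/109 (tight); paper 19/19 (tight); cutting 43/64 (slack 21).
Since press time, cutting are not tight, their duals are 0.
The binding rows give the dual system: 5·y_ink + 1·y_paper = 46 and 6·y_ink + 1·y_paper = 55.
Solving: y_ink = 9, y_paper = 1.
Shadow price of paper = 1.

1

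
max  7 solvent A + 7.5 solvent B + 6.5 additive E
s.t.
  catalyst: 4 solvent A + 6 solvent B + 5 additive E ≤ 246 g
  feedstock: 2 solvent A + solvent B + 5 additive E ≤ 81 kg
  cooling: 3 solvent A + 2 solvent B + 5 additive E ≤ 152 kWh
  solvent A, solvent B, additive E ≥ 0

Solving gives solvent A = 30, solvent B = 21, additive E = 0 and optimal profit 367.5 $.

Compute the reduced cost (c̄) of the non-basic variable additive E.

-6

Binding: catalyst and feedstock. Non-binding: cooling (20 unused).
Since cooling is not tight, its dual is 0.
Dual feasibility on the basic columns requires 4·y_catalyst + 2·y_feedstock = 7, 6·y_catalyst + 1·y_feedstock = 7.5.
→ y_catalyst = 1 and y_feedstock = 1.5.
Reduced cost of additive E: c₃ − yᵀa₃ = 6.5 − (1·5 + 1.5·5) = 6.5 − 12.5 = -6.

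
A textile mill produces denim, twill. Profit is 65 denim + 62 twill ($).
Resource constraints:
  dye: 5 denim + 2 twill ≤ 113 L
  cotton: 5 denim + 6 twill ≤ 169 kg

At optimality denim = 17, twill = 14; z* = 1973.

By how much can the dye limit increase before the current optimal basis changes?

56

Binding constraints: dye, cotton. The basis is B = [[5,2],[5,6]] with det 20.
Per unit increase in dye, x* moves by d = (0.3, -0.25).
The basis stays optimal until twill reaches 0; allowable increase = 56 L.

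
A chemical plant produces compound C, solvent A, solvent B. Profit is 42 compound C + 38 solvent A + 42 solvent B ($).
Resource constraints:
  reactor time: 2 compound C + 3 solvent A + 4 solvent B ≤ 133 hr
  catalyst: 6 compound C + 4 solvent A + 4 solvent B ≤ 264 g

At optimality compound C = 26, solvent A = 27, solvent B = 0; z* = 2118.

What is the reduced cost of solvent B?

-2

Both reactor time and catalyst are binding at x*.
Dual feasibility on the basic columns requires 2·y_reactor time + 6·y_catalyst = 42, 3·y_reactor time + 4·y_catalyst = 38.
→ y_reactor time = 6 and y_catalyst = 5.
Reduced cost of solvent B: c₃ − yᵀa₃ = 42 − (6·4 + 5·4) = 42 − 44 = -2.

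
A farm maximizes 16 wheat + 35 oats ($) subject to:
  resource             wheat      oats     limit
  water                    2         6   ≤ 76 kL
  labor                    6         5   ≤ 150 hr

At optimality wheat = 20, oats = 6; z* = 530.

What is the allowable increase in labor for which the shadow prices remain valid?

78

Binding constraints: water, labor. The basis is B = [[2,6],[6,5]] with det -26.
Per unit increase in labor, x* moves by d = (0.2308, -0.0769).
The basis stays optimal until oats reaches 0; allowable increase = 78 hr.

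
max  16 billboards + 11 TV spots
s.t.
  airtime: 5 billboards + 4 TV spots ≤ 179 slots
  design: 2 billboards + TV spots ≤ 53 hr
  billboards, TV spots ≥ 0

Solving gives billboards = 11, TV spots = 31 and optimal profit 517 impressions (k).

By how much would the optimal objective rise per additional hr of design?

3

Both airtime and design are binding at x*.
From A_Bᵀ y = c: 5·y_airtime + 2·y_design = 16; 4·y_airtime + 1·y_design = 11.
This yields shadow prices y_airtime = 2, y_design = 3.
Shadow price of design = 3.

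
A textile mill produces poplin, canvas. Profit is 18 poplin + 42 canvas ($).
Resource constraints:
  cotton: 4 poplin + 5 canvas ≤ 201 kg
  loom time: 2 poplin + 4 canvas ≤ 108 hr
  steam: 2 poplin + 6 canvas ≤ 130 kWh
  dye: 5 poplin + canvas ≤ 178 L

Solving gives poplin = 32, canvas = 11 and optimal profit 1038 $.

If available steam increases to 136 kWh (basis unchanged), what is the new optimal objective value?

Check each constraint at x*: cotton 183/201 (slack 18); loom time 108/108 (tight); steam 130/130 (tight); dye 171/178 (slack 7).
By complementary slackness, y = 0 for the non-binding constraints.
The binding rows give the dual system: 2·y_loom time + 2·y_steam = 18 and 4·y_loom time + 6·y_steam = 42.
Solving: y_loom time = 6, y_steam = 3.
Δz = y_steam·Δb = 3 × (6) = 18, so new z* = 1038 + 18 = 1056.

1056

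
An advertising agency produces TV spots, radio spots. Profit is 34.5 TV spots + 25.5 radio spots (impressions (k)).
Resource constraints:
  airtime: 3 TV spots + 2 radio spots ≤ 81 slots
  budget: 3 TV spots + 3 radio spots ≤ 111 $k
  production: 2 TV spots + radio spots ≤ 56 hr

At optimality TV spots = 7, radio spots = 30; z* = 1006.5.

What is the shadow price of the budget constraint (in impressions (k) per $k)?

Binding: airtime and budget. Non-binding: production (12 unused).
Since production is not tight, its dual is 0.
Dual feasibility on the basic columns requires 3·y_airtime + 3·y_budget = 34.5, 2·y_airtime + 3·y_budget = 25.5.
→ y_airtime = 9 and y_budget = 2.5.
Shadow price of budget = 2.5.

2.5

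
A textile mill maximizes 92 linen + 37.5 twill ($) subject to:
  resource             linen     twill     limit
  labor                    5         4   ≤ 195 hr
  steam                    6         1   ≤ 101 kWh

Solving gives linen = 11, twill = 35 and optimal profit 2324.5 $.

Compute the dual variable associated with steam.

At the optimum: labor uses 195 of 195 (binding); steam uses 101 of 101 (binding).
The binding rows give the dual system: 5·y_labor + 6·y_steam = 92 and 4·y_labor + 1·y_steam = 37.5.
Solving: y_labor = 7, y_steam = 9.5.
Shadow price of steam = 9.5.

9.5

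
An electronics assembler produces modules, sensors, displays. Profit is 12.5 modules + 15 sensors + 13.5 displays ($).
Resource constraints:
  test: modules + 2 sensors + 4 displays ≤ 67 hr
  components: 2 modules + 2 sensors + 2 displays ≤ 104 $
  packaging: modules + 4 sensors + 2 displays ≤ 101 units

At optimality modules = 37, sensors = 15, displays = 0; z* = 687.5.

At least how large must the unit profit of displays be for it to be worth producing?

20

At the optimum: test uses 67 of 67 (binding); components uses 104 of 104 (binding); packaging uses 97 of 101 (slack = 4).
Since packaging is not tight, its dual is 0.
Dual feasibility on the basic columns requires 1·y_test + 2·y_components = 12.5, 2·y_test + 2·y_components = 15.
Solving: y_test = 2.5, y_components = 5.
displays enters the basis when its profit ≥ yᵀa₃ = 2.5·4 + 5·2 = 20.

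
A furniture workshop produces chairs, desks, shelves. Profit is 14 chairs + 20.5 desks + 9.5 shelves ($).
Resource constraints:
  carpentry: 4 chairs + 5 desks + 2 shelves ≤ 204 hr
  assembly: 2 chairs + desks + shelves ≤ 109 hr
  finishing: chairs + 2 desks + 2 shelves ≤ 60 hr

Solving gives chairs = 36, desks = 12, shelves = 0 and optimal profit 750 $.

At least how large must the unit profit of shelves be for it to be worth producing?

Check each constraint at x*: carpentry 204/204 (tight); assembly 84/109 (slack 25); finishing 60/60 (tight).
Since assembly is not tight, its dual is 0.
From A_Bᵀ y = c: 4·y_carpentry + 1·y_finishing = 14; 5·y_carpentry + 2·y_finishing = 20.5.
→ y_carpentry = 2.5 and y_finishing = 4.
shelves enters the basis when its profit ≥ yᵀa₃ = 2.5·2 + 4·2 = 13.

13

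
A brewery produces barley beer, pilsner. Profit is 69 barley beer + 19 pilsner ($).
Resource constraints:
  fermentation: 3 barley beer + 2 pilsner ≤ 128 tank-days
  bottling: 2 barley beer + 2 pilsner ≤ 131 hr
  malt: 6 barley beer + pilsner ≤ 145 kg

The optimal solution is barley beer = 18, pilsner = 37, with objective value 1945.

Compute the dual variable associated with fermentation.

Check each constraint at x*: fermentation 128/128 (tight); bottling 110/131 (slack 21); malt 145/145 (tight).
Slack constraints have shadow price 0 (complementary slackness).
The binding rows give the dual system: 3·y_fermentation + 6·y_malt = 69 and 2·y_fermentation + 1·y_malt = 19.
This yields shadow prices y_fermentation = 5, y_malt = 9.
Shadow price of fermentation = 5.

5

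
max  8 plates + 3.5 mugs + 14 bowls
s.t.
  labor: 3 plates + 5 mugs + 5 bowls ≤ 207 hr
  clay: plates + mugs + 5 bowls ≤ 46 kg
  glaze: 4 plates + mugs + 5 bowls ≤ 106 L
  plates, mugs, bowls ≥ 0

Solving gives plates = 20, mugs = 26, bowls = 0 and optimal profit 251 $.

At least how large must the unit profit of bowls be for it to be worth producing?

Check each constraint at x*: labor 190/207 (slack 17); clay 46/46 (tight); glaze 106/106 (tight).
By complementary slackness, y = 0 for the non-binding constraint.
Dual feasibility on the basic columns requires 1·y_clay + 4·y_glaze = 8, 1·y_clay + 1·y_glaze = 3.5.
This yields shadow prices y_clay = 2, y_glaze = 1.5.
bowls enters the basis when its profit ≥ yᵀa₃ = 2·5 + 1.5·5 = 17.5.

17.5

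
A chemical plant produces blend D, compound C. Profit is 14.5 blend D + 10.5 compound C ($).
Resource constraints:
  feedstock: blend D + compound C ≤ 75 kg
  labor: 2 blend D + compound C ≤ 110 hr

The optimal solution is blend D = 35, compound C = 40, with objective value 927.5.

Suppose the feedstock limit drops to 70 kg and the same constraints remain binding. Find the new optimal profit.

895

At the optimum: feedstock uses 75 of 75 (binding); labor uses 110 of 110 (binding).
From A_Bᵀ y = c: 1·y_feedstock + 2·y_labor = 14.5; 1·y_feedstock + 1·y_labor = 10.5.
Solving: y_feedstock = 6.5, y_labor = 4.
Δz = y_feedstock·Δb = 6.5 × (-5) = -32.5, so new z* = 927.5 − 32.5 = 895.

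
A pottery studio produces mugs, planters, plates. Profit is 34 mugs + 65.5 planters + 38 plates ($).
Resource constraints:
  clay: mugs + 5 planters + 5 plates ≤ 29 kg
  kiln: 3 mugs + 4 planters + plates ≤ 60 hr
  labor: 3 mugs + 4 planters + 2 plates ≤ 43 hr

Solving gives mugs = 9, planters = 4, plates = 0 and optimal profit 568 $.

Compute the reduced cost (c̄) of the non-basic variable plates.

-8.5

Binding: clay and labor. Non-binding: kiln (17 unused).
Slack constraints have shadow price 0 (complementary slackness).
From A_Bᵀ y = c: 1·y_clay + 3·y_labor = 34; 5·y_clay + 4·y_labor = 65.5.
Solving: y_clay = 5.5, y_labor = 9.5.
Reduced cost of plates: c₃ − yᵀa₃ = 38 − (5.5·5 + 9.5·2) = 38 − 46.5 = -8.5.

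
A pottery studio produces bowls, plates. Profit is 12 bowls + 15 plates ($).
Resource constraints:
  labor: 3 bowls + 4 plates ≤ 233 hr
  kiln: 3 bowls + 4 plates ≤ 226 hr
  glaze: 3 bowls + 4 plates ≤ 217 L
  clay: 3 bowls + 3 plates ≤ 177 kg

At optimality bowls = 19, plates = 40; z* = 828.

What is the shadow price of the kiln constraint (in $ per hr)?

0

Check each constraint at x*: labor 217/233 (slack 16); kiln 217/226 (slack 9); glaze 217/217 (tight); clay 177/177 (tight).
By complementary slackness, y = 0 for the non-binding constraints.
The binding rows give the dual system: 3·y_glaze + 3·y_clay = 12 and 4·y_glaze + 3·y_clay = 15.
This yields shadow prices y_glaze = 3, y_clay = 1.
Shadow price of kiln = 0.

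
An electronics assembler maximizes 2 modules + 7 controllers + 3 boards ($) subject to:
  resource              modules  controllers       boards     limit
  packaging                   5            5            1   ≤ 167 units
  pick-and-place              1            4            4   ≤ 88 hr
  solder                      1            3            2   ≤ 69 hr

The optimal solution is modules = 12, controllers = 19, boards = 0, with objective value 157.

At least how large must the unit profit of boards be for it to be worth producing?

6

Binding: pick-and-place and solder. Non-binding: packaging (12 unused).
Since packaging is not tight, its dual is 0.
From A_Bᵀ y = c: 1·y_pick-and-place + 1·y_solder = 2; 4·y_pick-and-place + 3·y_solder = 7.
Solving: y_pick-and-place = 1, y_solder = 1.
boards enters the basis when its profit ≥ yᵀa₃ = 1·4 + 1·2 = 6.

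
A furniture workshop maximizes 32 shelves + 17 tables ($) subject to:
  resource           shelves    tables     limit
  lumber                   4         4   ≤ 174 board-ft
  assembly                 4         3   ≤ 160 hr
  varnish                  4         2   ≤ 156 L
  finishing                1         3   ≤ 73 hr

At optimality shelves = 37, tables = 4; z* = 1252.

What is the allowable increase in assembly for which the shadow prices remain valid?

5

Binding constraints: assembly, varnish. The basis is B = [[4,3],[4,2]] with det -4.
Per unit increase in assembly, x* moves by d = (-0.5, 1).
The basis stays optimal until lumber becomes binding; allowable increase = 5 hr.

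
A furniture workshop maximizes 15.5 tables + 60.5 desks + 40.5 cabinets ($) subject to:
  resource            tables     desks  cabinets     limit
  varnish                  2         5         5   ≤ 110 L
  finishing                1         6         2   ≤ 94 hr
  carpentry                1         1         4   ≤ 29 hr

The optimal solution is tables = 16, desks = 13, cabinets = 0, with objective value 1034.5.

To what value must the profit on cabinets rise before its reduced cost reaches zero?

44

At the optimum: varnish uses 97 of 110 (slack = 13); finishing uses 94 of 94 (binding); carpentry uses 29 of 29 (binding).
By complementary slackness, y = 0 for the non-binding constraint.
From A_Bᵀ y = c: 1·y_finishing + 1·y_carpentry = 15.5; 6·y_finishing + 1·y_carpentry = 60.5.
Solving: y_finishing = 9, y_carpentry = 6.5.
cabinets enters the basis when its profit ≥ yᵀa₃ = 9·2 + 6.5·4 = 44.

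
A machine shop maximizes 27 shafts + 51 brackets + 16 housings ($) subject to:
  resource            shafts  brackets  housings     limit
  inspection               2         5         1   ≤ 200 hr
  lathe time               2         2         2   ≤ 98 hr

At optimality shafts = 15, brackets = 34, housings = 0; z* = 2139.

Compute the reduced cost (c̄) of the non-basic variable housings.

Check each constraint at x*: inspection 200/200 (tight); lathe time 98/98 (tight).
From A_Bᵀ y = c: 2·y_inspection + 2·y_lathe time = 27; 5·y_inspection + 2·y_lathe time = 51.
→ y_inspection = 8 and y_lathe time = 5.5.
Reduced cost of housings: c₃ − yᵀa₃ = 16 − (8·1 + 5.5·2) = 16 − 19 = -3.

-3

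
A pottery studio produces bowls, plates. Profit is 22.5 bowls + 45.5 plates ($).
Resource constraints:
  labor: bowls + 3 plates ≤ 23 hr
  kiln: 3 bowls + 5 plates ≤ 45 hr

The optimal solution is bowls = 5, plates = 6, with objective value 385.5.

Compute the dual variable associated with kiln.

5.5

At the optimum: labor uses 23 of 23 (binding); kiln uses 45 of 45 (binding).
The binding rows give the dual system: 1·y_labor + 3·y_kiln = 22.5 and 3·y_labor + 5·y_kiln = 45.5.
Solving: y_labor = 6, y_kiln = 5.5.
Shadow price of kiln = 5.5.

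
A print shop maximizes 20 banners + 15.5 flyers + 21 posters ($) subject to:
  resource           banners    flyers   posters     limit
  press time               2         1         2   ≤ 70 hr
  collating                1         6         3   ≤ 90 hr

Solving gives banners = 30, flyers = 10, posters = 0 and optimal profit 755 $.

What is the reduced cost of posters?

-1

Check each constraint at x*: press time 70/70 (tight); collating 90/90 (tight).
The binding rows give the dual system: 2·y_press time + 1·y_collating = 20 and 1·y_press time + 6·y_collating = 15.5.
Solving: y_press time = 9.5, y_collating = 1.
Reduced cost of posters: c₃ − yᵀa₃ = 21 − (9.5·2 + 1·3) = 21 − 22 = -1.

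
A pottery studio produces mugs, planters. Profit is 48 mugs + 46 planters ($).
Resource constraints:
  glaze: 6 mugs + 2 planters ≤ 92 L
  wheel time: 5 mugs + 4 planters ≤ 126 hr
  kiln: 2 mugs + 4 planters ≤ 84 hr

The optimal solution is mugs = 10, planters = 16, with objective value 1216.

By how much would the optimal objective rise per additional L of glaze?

5

Check each constraint at x*: glaze 92/92 (tight); wheel time 114/126 (slack 12); kiln 84/84 (tight).
Slack constraints have shadow price 0 (complementary slackness).
The binding rows give the dual system: 6·y_glaze + 2·y_kiln = 48 and 2·y_glaze + 4·y_kiln = 46.
Solving: y_glaze = 5, y_kiln = 9.
Shadow price of glaze = 5.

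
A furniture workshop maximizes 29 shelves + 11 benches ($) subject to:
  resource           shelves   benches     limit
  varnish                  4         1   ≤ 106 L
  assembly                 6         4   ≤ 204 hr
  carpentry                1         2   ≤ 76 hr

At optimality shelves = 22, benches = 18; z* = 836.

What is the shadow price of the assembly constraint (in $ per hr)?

1.5

Check each constraint at x*: varnish 106/106 (tight); assembly 204/204 (tight); carpentry 58/76 (slack 18).
By complementary slackness, y = 0 for the non-binding constraint.
Dual feasibility on the basic columns requires 4·y_varnish + 6·y_assembly = 29, 1·y_varnish + 4·y_assembly = 11.
→ y_varnish = 5 and y_assembly = 1.5.
Shadow price of assembly = 1.5.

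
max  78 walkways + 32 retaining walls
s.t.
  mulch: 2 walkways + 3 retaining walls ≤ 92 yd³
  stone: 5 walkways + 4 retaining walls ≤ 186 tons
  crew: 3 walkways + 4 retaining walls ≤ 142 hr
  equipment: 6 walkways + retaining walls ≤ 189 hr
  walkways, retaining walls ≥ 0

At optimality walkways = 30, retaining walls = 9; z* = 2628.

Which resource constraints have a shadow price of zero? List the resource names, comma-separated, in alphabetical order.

mulch: 87/92 (slack 5)
stone: 186/186 (binding)
crew: 126/142 (slack 16)
equipment: 189/189 (binding)
By complementary slackness, a constraint with positive slack has shadow price 0 → crew, mulch.

crew, mulch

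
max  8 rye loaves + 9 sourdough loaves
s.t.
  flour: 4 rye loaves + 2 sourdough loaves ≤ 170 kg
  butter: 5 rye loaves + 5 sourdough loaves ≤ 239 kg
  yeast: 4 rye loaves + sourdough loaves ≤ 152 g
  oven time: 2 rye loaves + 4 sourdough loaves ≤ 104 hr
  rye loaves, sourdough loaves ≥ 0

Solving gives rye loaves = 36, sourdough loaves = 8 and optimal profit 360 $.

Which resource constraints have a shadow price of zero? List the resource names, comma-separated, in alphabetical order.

flour: 160/170 (slack 10)
butter: 220/239 (slack 19)
yeast: 152/152 (binding)
oven time: 104/104 (binding)
By complementary slackness, a constraint with positive slack has shadow price 0 → butter, flour.

butter, flour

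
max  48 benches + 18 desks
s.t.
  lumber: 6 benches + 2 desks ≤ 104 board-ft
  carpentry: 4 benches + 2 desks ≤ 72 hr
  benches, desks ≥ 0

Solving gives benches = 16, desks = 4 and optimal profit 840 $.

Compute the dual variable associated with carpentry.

3

Check each constraint at x*: lumber 104/104 (tight); carpentry 72/72 (tight).
From A_Bᵀ y = c: 6·y_lumber + 4·y_carpentry = 48; 2·y_lumber + 2·y_carpentry = 18.
This yields shadow prices y_lumber = 6, y_carpentry = 3.
Shadow price of carpentry = 3.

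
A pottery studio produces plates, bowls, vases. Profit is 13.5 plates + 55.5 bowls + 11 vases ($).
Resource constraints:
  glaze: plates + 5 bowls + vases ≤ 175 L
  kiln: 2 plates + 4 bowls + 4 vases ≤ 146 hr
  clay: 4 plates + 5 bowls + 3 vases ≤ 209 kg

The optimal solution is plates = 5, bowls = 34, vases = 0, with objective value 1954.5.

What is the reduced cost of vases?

-6.5

At the optimum: glaze uses 175 of 175 (binding); kiln uses 146 of 146 (binding); clay uses 190 of 209 (slack = 19).
Since clay is not tight, its dual is 0.
From A_Bᵀ y = c: 1·y_glaze + 2·y_kiln = 13.5; 5·y_glaze + 4·y_kiln = 55.5.
Solving: y_glaze = 9.5, y_kiln = 2.
Reduced cost of vases: c₃ − yᵀa₃ = 11 − (9.5·1 + 2·4) = 11 − 17.5 = -6.5.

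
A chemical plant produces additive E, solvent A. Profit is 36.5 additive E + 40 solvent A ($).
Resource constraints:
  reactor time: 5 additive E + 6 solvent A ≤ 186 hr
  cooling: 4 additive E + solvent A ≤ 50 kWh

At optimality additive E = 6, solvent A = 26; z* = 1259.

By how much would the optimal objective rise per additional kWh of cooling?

At the optimum: reactor time uses 186 of 186 (binding); cooling uses 50 of 50 (binding).
From A_Bᵀ y = c: 5·y_reactor time + 4·y_cooling = 36.5; 6·y_reactor time + 1·y_cooling = 40.
Solving: y_reactor time = 6.5, y_cooling = 1.
Shadow price of cooling = 1.

1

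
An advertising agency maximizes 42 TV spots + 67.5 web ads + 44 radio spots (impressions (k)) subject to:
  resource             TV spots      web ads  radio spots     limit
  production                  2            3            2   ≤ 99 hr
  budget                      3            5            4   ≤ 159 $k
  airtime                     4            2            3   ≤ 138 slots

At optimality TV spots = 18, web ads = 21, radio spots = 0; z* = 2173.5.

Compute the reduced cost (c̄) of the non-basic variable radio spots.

-7

Binding: production and budget. Non-binding: airtime (24 unused).
By complementary slackness, y = 0 for the non-binding constraint.
Dual feasibility on the basic columns requires 2·y_production + 3·y_budget = 42, 3·y_production + 5·y_budget = 67.5.
This yields shadow prices y_production = 7.5, y_budget = 9.
Reduced cost of radio spots: c₃ − yᵀa₃ = 44 − (7.5·2 + 9·4) = 44 − 51 = -7.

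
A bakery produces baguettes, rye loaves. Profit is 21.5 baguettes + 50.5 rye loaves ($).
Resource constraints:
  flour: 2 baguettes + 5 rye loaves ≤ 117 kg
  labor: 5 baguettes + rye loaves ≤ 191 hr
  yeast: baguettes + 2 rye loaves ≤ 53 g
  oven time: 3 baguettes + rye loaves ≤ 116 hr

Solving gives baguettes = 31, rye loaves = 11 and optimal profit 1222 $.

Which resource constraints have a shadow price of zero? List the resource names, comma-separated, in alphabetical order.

labor, oven time

flour: 117/117 (binding)
labor: 166/191 (slack 25)
yeast: 53/53 (binding)
oven time: 104/116 (slack 12)
By complementary slackness, a constraint with positive slack has shadow price 0 → labor, oven time.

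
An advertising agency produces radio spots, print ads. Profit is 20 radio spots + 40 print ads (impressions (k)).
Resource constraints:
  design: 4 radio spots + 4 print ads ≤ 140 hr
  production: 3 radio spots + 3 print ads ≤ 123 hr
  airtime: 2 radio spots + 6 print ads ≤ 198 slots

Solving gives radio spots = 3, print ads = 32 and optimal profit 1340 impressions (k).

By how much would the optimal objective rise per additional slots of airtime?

Check each constraint at x*: design 140/140 (tight); production 105/123 (slack 18); airtime 198/198 (tight).
Slack constraints have shadow price 0 (complementary slackness).
From A_Bᵀ y = c: 4·y_design + 2·y_airtime = 20; 4·y_design + 6·y_airtime = 40.
→ y_design = 2.5 and y_airtime = 5.
Shadow price of airtime = 5.

5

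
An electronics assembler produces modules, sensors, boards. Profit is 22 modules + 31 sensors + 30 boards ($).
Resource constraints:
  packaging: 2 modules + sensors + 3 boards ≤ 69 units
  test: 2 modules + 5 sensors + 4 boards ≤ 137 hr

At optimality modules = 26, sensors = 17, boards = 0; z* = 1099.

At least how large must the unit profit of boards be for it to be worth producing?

Check each constraint at x*: packaging 69/69 (tight); test 137/137 (tight).
The binding rows give the dual system: 2·y_packaging + 2·y_test = 22 and 1·y_packaging + 5·y_test = 31.
This yields shadow prices y_packaging = 6, y_test = 5.
boards enters the basis when its profit ≥ yᵀa₃ = 6·3 + 5·4 = 38.

38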